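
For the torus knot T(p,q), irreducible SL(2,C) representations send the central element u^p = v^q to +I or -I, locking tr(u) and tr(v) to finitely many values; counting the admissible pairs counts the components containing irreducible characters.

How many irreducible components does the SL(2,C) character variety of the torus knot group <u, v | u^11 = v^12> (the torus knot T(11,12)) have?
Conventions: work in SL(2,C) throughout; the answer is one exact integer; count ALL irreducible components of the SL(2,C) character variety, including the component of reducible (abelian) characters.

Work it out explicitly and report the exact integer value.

Gamma = < u, v | u^11 = v^12 > (torus knot T(11,12)); the central element u^11 = v^12 acts as +I or -I in any irreducible SL(2,C) representation.
So on each irreducible component the traces are pinned: tr(u) = 2*cos(pi*alpha/11) with 1 <= alpha <= 10, tr(v) = 2*cos(pi*beta/12) with 1 <= beta <= 11.
Consistency of u^11 = (-1)^alpha I with v^12 = (-1)^beta I forces alpha = beta (mod 2).
Counting: 5 odd alphas x 6 odd betas + 5 even alphas x 5 even betas = 30 + 25 = 55.
components with irreducible characters: 55; plus the single component of reducible (abelian) characters: total 56.

56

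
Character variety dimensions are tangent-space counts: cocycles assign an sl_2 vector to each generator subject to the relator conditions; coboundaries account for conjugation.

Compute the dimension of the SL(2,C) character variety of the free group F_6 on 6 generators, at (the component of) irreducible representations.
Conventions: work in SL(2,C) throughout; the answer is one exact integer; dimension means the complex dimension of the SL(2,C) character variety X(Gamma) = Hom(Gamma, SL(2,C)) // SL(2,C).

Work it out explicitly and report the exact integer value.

Gamma = F_6 has 6 generators and no relators.
A cocycle picks one sl_2 vector per generator freely, giving dim Z^1 = 3*6 = 18.
Irreducibility makes the coboundary map sl_2 -> Z^1 injective (trivial centralizer), so dim B^1 = 3.
dim X = dim H^1 = dim Z^1 - dim B^1 = 18 - 3 = 15.

15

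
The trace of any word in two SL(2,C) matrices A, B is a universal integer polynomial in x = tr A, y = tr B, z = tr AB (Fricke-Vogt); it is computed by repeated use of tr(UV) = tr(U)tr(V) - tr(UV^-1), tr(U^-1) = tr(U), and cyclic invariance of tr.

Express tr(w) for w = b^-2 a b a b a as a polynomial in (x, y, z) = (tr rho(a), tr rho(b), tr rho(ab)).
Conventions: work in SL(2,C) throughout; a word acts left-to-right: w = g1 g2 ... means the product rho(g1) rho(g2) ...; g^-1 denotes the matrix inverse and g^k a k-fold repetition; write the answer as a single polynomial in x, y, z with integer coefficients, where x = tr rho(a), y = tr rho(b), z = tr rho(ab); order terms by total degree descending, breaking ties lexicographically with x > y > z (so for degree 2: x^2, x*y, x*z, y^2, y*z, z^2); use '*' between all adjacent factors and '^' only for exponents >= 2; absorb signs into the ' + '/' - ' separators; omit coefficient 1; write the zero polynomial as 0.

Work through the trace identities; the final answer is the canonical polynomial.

trace(b a b a) = trace(b a) trace(b a) - trace(1)   [split at a repeated b] = z^2 - 2
trace(b a b) = trace(b) trace(a b) - trace(a)   [square of b] = y*z - x
trace(a b a b a) = trace(a) trace(b a b a) - trace(b a b)   [square of a] = x*z^2 - y*z - x
trace(a b a b a b) = trace(a b) trace(a b a b) - trace(a^-1 b^-1)   [split at a repeated a] = z^3 - 3*z
trace(a b a b a b^-1) = trace(a b a b a) trace(b) - trace(a b a b a b)   [inverse elimination on b] = x*y*z^2 - y^2*z - z^3 - x*y + 3*z
trace(b^-2 a b a b a) = trace(a b a b a b^-1) trace(b) - trace(a b a b a)   [inverse elimination on b] = x*y^2*z^2 - y^3*z - y*z^3 - x*y^2 - x*z^2 + 4*y*z + x

x*y^2*z^2 - y^3*z - y*z^3 - x*y^2 - x*z^2 + 4*y*z + x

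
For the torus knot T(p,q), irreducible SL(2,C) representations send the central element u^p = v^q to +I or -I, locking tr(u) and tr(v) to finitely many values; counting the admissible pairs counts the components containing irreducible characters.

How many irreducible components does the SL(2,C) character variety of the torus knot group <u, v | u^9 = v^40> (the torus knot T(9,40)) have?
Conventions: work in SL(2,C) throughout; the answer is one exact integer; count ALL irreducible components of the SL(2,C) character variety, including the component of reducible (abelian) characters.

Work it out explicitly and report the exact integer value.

Gamma = < u, v | u^9 = v^40 > (torus knot T(9,40)); the central element u^9 = v^40 acts as +I or -I in any irreducible SL(2,C) representation.
On an irreducible component, tr(u) is locked at 2*cos(pi*alpha/9) for some alpha in 1..8, and tr(v) at 2*cos(pi*beta/40) for some beta in 1..39.
The two central values (-1)^alpha I and (-1)^beta I must be the same matrix, so alpha and beta share a parity.
Counting: 4 odd alphas x 20 odd betas + 4 even alphas x 19 even betas = 80 + 76 = 156.
components with irreducible characters: 156; plus the single component of reducible (abelian) characters: total 157.

157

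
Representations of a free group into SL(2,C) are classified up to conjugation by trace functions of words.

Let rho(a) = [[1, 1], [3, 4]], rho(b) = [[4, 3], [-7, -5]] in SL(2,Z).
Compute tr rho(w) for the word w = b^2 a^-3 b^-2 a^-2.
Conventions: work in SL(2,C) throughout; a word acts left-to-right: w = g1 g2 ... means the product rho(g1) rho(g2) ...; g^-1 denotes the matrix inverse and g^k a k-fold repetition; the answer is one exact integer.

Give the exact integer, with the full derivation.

-15235

rho(b) = [[4, 3], [-7, -5]]
... * rho(b) = [[4, 3], [-7, -5]]  ->  [[-5, -3], [7, 4]]
... * rho(a^-1) = [[4, -1], [-3, 1]]  ->  [[-11, 2], [16, -3]]
... * rho(a^-1) = [[4, -1], [-3, 1]]  ->  [[-50, 13], [73, -19]]
... * rho(a^-1) = [[4, -1], [-3, 1]]  ->  [[-239, 63], [349, -92]]
... * rho(b^-1) = [[-5, -3], [7, 4]]  ->  [[1636, 969], [-2389, -1415]]
... * rho(b^-1) = [[-5, -3], [7, 4]]  ->  [[-1397, -1032], [2040, 1507]]
... * rho(a^-1) = [[4, -1], [-3, 1]]  ->  [[-2492, 365], [3639, -533]]
... * rho(a^-1) = [[4, -1], [-3, 1]]  ->  [[-11063, 2857], [16155, -4172]]
tr = -11063 + -4172 = -15235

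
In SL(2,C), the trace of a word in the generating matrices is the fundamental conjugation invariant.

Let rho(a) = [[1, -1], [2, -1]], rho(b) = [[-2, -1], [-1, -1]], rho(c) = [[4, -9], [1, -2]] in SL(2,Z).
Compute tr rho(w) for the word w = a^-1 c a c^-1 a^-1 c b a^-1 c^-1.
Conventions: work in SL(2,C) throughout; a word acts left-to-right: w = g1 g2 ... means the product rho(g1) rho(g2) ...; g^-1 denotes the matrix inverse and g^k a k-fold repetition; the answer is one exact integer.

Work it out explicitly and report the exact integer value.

rho(a^-1) = [[-1, 1], [-2, 1]]
... * rho(c) = [[4, -9], [1, -2]]  ->  [[-3, 7], [-7, 16]]
... * rho(a) = [[1, -1], [2, -1]]  ->  [[11, -4], [25, -9]]
... * rho(c^-1) = [[-2, 9], [-1, 4]]  ->  [[-18, 83], [-41, 189]]
... * rho(a^-1) = [[-1, 1], [-2, 1]]  ->  [[-148, 65], [-337, 148]]
... * rho(c) = [[4, -9], [1, -2]]  ->  [[-527, 1202], [-1200, 2737]]
... * rho(b) = [[-2, -1], [-1, -1]]  ->  [[-148, -675], [-337, -1537]]
... * rho(a^-1) = [[-1, 1], [-2, 1]]  ->  [[1498, -823], [3411, -1874]]
... * rho(c^-1) = [[-2, 9], [-1, 4]]  ->  [[-2173, 10190], [-4948, 23203]]
tr = -2173 + 23203 = 21030

21030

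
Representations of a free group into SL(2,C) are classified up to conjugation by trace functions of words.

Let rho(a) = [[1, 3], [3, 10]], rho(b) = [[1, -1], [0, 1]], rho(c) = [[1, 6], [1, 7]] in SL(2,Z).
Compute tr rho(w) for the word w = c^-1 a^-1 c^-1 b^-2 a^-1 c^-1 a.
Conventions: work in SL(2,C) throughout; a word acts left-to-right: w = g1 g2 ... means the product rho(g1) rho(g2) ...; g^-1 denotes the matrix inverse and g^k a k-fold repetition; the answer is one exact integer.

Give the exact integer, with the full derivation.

-23350

rho(c^-1) = [[7, -6], [-1, 1]]
... * rho(a^-1) = [[10, -3], [-3, 1]]  ->  [[88, -27], [-13, 4]]
... * rho(c^-1) = [[7, -6], [-1, 1]]  ->  [[643, -555], [-95, 82]]
... * rho(b^-1) = [[1, 1], [0, 1]]  ->  [[643, 88], [-95, -13]]
... * rho(b^-1) = [[1, 1], [0, 1]]  ->  [[643, 731], [-95, -108]]
... * rho(a^-1) = [[10, -3], [-3, 1]]  ->  [[4237, -1198], [-626, 177]]
... * rho(c^-1) = [[7, -6], [-1, 1]]  ->  [[30857, -26620], [-4559, 3933]]
... * rho(a) = [[1, 3], [3, 10]]  ->  [[-49003, -173629], [7240, 25653]]
tr = -49003 + 25653 = -23350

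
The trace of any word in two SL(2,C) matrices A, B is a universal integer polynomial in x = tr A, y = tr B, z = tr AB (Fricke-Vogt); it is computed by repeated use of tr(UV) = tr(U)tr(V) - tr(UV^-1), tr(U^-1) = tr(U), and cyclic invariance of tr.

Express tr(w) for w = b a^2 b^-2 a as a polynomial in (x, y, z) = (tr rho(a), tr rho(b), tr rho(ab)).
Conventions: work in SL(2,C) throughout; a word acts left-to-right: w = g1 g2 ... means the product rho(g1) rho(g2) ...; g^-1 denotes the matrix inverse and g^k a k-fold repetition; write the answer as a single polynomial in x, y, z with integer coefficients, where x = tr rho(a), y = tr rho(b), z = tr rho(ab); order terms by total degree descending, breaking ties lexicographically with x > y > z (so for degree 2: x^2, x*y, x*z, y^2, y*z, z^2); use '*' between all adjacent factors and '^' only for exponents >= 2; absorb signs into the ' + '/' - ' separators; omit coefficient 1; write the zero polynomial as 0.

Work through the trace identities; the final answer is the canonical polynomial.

tr(a b a) = tr(a)*tr(b a) - tr(b)   [square of a] = x*z - y
tr(a b a^2) = tr(a)*tr(a b a) - tr(a b)   [square of a] = x^2*z - x*y - z
tr(b a b a) = tr(b a)*tr(b a) - tr(1)   [split at a repeated b] = z^2 - 2
tr(b a b) = tr(b)*tr(a b) - tr(a)   [square of b] = y*z - x
tr(a b a^2 b) = tr(a)*tr(b a b a) - tr(b a b)   [square of a] = x*z^2 - y*z - x
tr(a b a^2 b^-1) = tr(a b a^2)*tr(b) - tr(a b a^2 b)   [inverse elimination on b] = x^2*y*z - x*y^2 - x*z^2 + x
tr(b a^2 b^-2 a) = tr(a b a^2 b^-1)*tr(b) - tr(a b a^2)   [inverse elimination on b] = x^2*y^2*z - x*y^3 - x*y*z^2 - x^2*z + 2*x*y + z

x^2*y^2*z - x*y^3 - x*y*z^2 - x^2*z + 2*x*y + z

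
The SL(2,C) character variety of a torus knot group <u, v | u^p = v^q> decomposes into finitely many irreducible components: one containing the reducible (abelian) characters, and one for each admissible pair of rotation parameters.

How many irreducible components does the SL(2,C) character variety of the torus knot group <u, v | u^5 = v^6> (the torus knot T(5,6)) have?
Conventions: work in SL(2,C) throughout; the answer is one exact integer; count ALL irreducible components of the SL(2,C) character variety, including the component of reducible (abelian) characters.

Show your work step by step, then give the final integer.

Gamma = < u, v | u^5 = v^6 > (torus knot T(5,6)); the central element u^5 = v^6 acts as +I or -I in any irreducible SL(2,C) representation.
This locks tr(u) to 2*cos(pi*alpha/5), alpha in 1..4, and tr(v) to 2*cos(pi*beta/6), beta in 1..5, on each component of irreducible characters.
u^5 = (-1)^alpha I and v^6 = (-1)^beta I must agree, so alpha and beta have equal parity.
Counting: 2 odd alphas x 3 odd betas + 2 even alphas x 2 even betas = 6 + 4 = 10.
That is 10 components of irreducible characters, and with the reducible (abelian) component the total is 11.

11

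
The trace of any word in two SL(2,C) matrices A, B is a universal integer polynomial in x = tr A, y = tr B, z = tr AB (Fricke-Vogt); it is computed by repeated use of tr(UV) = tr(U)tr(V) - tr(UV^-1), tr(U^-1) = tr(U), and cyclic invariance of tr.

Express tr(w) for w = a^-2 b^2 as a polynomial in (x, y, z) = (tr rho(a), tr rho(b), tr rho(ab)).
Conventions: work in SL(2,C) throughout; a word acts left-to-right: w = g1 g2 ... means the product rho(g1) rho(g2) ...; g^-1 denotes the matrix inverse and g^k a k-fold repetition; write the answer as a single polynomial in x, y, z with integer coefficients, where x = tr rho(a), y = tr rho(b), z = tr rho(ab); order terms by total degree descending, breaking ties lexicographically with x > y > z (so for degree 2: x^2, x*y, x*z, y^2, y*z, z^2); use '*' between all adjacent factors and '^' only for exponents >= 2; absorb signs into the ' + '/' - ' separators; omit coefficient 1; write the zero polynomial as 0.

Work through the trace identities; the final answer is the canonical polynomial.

trace(b^2) = trace(b)*trace(b) - trace(1)   [square of b] = y^2 - 2
trace(b^2 a) = trace(b)*trace(a b) - trace(a)   [square of b] = y*z - x
apply: trace(a^-1 b^2) = trace(b^2)*trace(a) - trace(b^2 a)   [inverse elimination on a] = x*y^2 - y*z - x
trace(a^-2 b^2) = trace(a^-1 b^2)*trace(a) - trace(a^-1 b^2 a)   [inverse elimination on a] = x^2*y^2 - x*y*z - x^2 - y^2 + 2

x^2*y^2 - x*y*z - x^2 - y^2 + 2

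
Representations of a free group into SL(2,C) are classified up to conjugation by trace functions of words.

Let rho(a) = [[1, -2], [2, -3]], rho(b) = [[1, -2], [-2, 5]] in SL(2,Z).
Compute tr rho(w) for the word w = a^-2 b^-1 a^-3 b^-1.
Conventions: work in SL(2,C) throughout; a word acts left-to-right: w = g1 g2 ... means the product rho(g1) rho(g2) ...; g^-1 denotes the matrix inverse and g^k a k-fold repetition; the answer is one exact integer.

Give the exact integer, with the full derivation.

-658

rho(a^-1) = [[-3, 2], [-2, 1]]
... * rho(a^-1) = [[-3, 2], [-2, 1]]  ->  [[5, -4], [4, -3]]
... * rho(b^-1) = [[5, 2], [2, 1]]  ->  [[17, 6], [14, 5]]
... * rho(a^-1) = [[-3, 2], [-2, 1]]  ->  [[-63, 40], [-52, 33]]
... * rho(a^-1) = [[-3, 2], [-2, 1]]  ->  [[109, -86], [90, -71]]
... * rho(a^-1) = [[-3, 2], [-2, 1]]  ->  [[-155, 132], [-128, 109]]
... * rho(b^-1) = [[5, 2], [2, 1]]  ->  [[-511, -178], [-422, -147]]
tr = -511 + -147 = -658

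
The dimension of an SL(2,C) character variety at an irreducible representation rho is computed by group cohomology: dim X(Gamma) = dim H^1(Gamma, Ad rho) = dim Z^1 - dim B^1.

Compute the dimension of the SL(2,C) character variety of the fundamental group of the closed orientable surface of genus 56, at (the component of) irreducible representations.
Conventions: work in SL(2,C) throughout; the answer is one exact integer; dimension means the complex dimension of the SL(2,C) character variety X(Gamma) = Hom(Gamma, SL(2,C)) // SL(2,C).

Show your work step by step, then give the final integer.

330

Gamma = pi_1(Sigma_56) = < a_1, b_1, ..., a_56, b_56 | prod [a_i, b_i] > has 2g = 112 generators and 1 relator.
A cocycle assigns one sl_2 vector per generator subject to the relator condition d_2(z) = 0: dim of the unconstrained space is 3*2g = 336.
H^2 = coker(d_2) is dual to H^0 = 0 at irreducible rho (Poincare duality), so d_2 is onto: dim Z^1 = 333.
Coboundaries contribute dim B^1 = 3 (injective at irreducible rho).
dim X = dim H^1 = 333 - 3 = 330.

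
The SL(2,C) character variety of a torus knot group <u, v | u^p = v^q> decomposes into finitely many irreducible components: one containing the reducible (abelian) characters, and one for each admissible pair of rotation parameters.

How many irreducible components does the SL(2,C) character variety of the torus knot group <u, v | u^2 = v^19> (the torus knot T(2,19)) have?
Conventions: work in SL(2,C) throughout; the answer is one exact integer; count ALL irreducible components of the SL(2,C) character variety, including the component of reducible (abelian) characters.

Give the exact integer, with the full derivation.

10

In the torus knot group T(2,19), u^2 = v^19 is central, so an irreducible representation sends it to +I or -I (Schur).
So on each irreducible component the traces are pinned: tr(u) = 2*cos(pi*alpha/2) with 1 <= alpha <= 1, tr(v) = 2*cos(pi*beta/19) with 1 <= beta <= 18.
Consistency of u^2 = (-1)^alpha I with v^19 = (-1)^beta I forces alpha = beta (mod 2).
Counting: 1 odd alphas x 9 odd betas + 0 even alphas x 9 even betas = 9 + 0 = 9.
That is 9 components of irreducible characters, and with the reducible (abelian) component the total is 10.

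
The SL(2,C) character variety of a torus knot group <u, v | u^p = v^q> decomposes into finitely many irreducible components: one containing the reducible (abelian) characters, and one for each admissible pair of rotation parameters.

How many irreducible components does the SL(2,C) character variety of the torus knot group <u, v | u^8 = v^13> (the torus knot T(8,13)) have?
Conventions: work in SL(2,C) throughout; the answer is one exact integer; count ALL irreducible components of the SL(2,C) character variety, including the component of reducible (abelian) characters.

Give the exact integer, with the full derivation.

Gamma = < u, v | u^8 = v^13 > (torus knot T(8,13)); the central element u^8 = v^13 acts as +I or -I in any irreducible SL(2,C) representation.
So on each irreducible component the traces are pinned: tr(u) = 2*cos(pi*alpha/8) with 1 <= alpha <= 7, tr(v) = 2*cos(pi*beta/13) with 1 <= beta <= 12.
u^8 = (-1)^alpha I and v^13 = (-1)^beta I must agree, so alpha and beta have equal parity.
Counting: 4 odd alphas x 6 odd betas + 3 even alphas x 6 even betas = 24 + 18 = 42.
components with irreducible characters: 42; plus the single component of reducible (abelian) characters: total 43.

43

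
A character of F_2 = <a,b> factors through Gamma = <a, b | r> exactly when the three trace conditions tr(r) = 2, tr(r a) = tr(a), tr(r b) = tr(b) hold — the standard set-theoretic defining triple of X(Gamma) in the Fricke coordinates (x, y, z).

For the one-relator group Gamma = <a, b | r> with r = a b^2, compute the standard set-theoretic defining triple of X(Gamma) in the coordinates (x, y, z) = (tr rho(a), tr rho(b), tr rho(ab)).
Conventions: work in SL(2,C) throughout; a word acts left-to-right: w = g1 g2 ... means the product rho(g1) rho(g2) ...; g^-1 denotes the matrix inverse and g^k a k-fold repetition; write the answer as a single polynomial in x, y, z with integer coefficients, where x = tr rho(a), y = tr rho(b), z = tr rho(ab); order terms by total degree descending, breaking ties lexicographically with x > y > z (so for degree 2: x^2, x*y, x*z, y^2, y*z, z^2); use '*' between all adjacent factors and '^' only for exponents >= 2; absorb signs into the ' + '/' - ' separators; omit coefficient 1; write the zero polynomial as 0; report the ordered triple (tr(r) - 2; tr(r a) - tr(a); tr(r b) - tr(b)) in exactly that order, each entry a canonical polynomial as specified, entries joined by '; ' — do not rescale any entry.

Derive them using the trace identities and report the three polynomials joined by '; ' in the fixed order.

and trace(a b^2) = trace(b) * trace(a b) - trace(a) = y*z - x
trace(a^2 b) = trace(a) * trace(b a) - trace(b)  (reduce the a square) = x*z - y
and trace(a^2) = trace(a) * trace(a) - trace(1)  (reduce the a square) = x^2 - 2
and trace(a b^2 a) = trace(b) * trace(a^2 b) - trace(a^2)  (reduce the b square) = x*y*z - x^2 - y^2 + 2
next, trace(a b^3) = trace(b) * trace(a b^2) - trace(a b)   [square of b] = y^2*z - x*y - z
assemble the triple (trace(r) - 2; trace(r a) - x; trace(r b) - y)

y*z - x - 2; x*y*z - x^2 - y^2 - x + 2; y^2*z - x*y - y - z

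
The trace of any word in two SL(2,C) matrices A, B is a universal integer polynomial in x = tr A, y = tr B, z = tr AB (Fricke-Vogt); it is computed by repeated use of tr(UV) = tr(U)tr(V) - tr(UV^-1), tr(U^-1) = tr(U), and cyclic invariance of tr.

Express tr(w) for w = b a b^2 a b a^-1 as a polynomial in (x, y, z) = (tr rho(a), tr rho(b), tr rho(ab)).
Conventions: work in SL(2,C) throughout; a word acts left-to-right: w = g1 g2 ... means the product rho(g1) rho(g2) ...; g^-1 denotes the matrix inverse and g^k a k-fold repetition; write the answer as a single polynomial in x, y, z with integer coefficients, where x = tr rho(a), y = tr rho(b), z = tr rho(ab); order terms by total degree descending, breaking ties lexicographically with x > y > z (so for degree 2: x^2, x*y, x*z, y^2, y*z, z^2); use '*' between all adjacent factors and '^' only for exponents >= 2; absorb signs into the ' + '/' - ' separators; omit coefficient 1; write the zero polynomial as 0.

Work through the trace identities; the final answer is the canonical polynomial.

x*y^2*z^2 - 2*x^2*y*z - y*z^3 + x^3 + x*z^2 + 2*y*z - 3*x

trace(a b a b) = trace(a b) trace(a b) - trace(1) = z^2 - 2
trace(a b a) = trace(a) trace(b a) - trace(b) = x*z - y
and trace(a b^2 a b) = trace(b) trace(a b a b) - trace(a b a) = y*z^2 - x*z - y
trace(a^2) = trace(a) trace(a) - trace(1) = x^2 - 2
trace(a b^2 a) = trace(b) trace(a^2 b) - trace(a^2) = x*y*z - x^2 - y^2 + 2
and trace(b a b^2 a b) = trace(b) trace(a b^2 a b) - trace(a b^2 a) = y^2*z^2 - 2*x*y*z + x^2 - 2
trace(a b a b a b) = trace(b a) trace(b a b a) - trace(b^-1 a^-1) = z^3 - 3*z
and trace(b a b) = trace(b) trace(a b) - trace(a) = y*z - x
trace(a b a b a) = trace(a) trace(b a b a) - trace(b a b) = x*z^2 - y*z - x
trace(b a b^2 a b a) = trace(b) trace(a b a b a b) - trace(a b a b a) = y*z^3 - x*z^2 - 2*y*z + x
trace(b a b^2 a b a^-1) = trace(b a b^2 a b) trace(a) - trace(b a b^2 a b a) = x*y^2*z^2 - 2*x^2*y*z - y*z^3 + x^3 + x*z^2 + 2*y*z - 3*x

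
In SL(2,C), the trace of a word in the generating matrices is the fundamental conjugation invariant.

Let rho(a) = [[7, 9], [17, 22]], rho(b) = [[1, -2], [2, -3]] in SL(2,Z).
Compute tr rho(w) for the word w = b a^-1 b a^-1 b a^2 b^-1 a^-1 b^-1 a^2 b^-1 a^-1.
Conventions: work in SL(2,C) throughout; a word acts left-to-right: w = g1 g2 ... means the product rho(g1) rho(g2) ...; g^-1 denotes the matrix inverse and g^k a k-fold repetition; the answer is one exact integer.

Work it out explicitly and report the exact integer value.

-1085585183214

rho(b) = [[1, -2], [2, -3]]
... * rho(a^-1) = [[22, -9], [-17, 7]]  ->  [[56, -23], [95, -39]]
... * rho(b) = [[1, -2], [2, -3]]  ->  [[10, -43], [17, -73]]
... * rho(a^-1) = [[22, -9], [-17, 7]]  ->  [[951, -391], [1615, -664]]
... * rho(b) = [[1, -2], [2, -3]]  ->  [[169, -729], [287, -1238]]
... * rho(a) = [[7, 9], [17, 22]]  ->  [[-11210, -14517], [-19037, -24653]]
... * rho(a) = [[7, 9], [17, 22]]  ->  [[-325259, -420264], [-552360, -713699]]
... * rho(b^-1) = [[-3, 2], [-2, 1]]  ->  [[1816305, -1070782], [3084478, -1818419]]
... * rho(a^-1) = [[22, -9], [-17, 7]]  ->  [[58162004, -23842219], [98771639, -40489235]]
... * rho(b^-1) = [[-3, 2], [-2, 1]]  ->  [[-126801574, 92481789], [-215336447, 157054043]]
... * rho(a) = [[7, 9], [17, 22]]  ->  [[684579395, 893385192], [1162563602, 1517160923]]
... * rho(a) = [[7, 9], [17, 22]]  ->  [[19979604029, 25815688779], [33929680905, 43840612724]]
... * rho(b^-1) = [[-3, 2], [-2, 1]]  ->  [[-111570189645, 65774896837], [-189470268163, 111699974534]]
... * rho(a^-1) = [[22, -9], [-17, 7]]  ->  [[-3572717418419, 1464555984664], [-6067245466664, 2487132235205]]
tr = -3572717418419 + 2487132235205 = -1085585183214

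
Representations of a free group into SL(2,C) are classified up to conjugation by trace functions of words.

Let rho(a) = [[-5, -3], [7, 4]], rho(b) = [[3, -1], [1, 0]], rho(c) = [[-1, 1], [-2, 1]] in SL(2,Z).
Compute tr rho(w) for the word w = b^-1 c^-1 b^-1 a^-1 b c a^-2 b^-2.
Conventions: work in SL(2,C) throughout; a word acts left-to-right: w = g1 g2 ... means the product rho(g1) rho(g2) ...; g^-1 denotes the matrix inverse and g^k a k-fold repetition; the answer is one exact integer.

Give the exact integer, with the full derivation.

2351

rho(b^-1) = [[0, 1], [-1, 3]]
... * rho(c^-1) = [[1, -1], [2, -1]]  ->  [[2, -1], [5, -2]]
... * rho(b^-1) = [[0, 1], [-1, 3]]  ->  [[1, -1], [2, -1]]
... * rho(a^-1) = [[4, 3], [-7, -5]]  ->  [[11, 8], [15, 11]]
... * rho(b) = [[3, -1], [1, 0]]  ->  [[41, -11], [56, -15]]
... * rho(c) = [[-1, 1], [-2, 1]]  ->  [[-19, 30], [-26, 41]]
... * rho(a^-1) = [[4, 3], [-7, -5]]  ->  [[-286, -207], [-391, -283]]
... * rho(a^-1) = [[4, 3], [-7, -5]]  ->  [[305, 177], [417, 242]]
... * rho(b^-1) = [[0, 1], [-1, 3]]  ->  [[-177, 836], [-242, 1143]]
... * rho(b^-1) = [[0, 1], [-1, 3]]  ->  [[-836, 2331], [-1143, 3187]]
tr = -836 + 3187 = 2351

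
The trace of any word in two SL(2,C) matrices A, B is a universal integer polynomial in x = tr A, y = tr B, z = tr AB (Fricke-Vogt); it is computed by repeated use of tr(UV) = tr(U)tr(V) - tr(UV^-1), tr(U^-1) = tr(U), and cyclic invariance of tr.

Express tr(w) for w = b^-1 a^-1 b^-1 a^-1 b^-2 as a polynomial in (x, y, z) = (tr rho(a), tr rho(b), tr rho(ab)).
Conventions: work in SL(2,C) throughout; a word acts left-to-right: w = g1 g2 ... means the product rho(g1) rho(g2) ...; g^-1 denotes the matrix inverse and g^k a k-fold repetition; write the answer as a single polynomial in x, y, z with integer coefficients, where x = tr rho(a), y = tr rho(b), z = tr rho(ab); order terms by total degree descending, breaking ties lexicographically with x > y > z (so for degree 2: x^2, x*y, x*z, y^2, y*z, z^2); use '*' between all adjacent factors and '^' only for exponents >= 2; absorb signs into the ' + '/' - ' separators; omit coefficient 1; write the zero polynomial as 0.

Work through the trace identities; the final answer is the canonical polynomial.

tr(a^-1) = tr(a) = x
tr(a^-1 b) = tr(b) tr(a) - tr(b a)  (eliminate a^-1) = x*y - z
reduce: tr(a^-1 b^-1) = tr(a^-1) tr(b) - tr(a^-1 b)  (eliminate b^-1) = z
tr(b^-2 a^-1) = tr(a^-1 b^-1) tr(b) - tr(a^-1)  (eliminate b^-1) = y*z - x
tr(b^-2) = tr(b^-1) tr(b) - tr(1)  (eliminate b^-1) = y^2 - 2
reduce: tr(a^-1 b^-2 a^-1) = tr(b^-2 a^-1) tr(a) - tr(b^-2)  (eliminate a^-1) = x*y*z - x^2 - y^2 + 2
tr(a b a) = tr(a) tr(b a) - tr(b)  (reduce the a square) = x*z - y
reduce: tr(a b a b) = tr(a b) tr(a b) - tr(1)  (split on a) = z^2 - 2
reduce: tr(b a b^-1 a) = tr(a b a) tr(b) - tr(a b a b)  (eliminate b^-1) = x*y*z - y^2 - z^2 + 2
reduce: tr(b^-1 a^-1 b a) = tr(b a b^-1) tr(a) - tr(b a b^-1 a)  (eliminate a^-1) = -x*y*z + x^2 + y^2 + z^2 - 2
reduce: tr(b^-2 a^-1 b a) = tr(b^-1 a^-1 b a) tr(b) - tr(b^-1 a^-1 b a b)  (eliminate b^-1) = -x*y^2*z + x^2*y + y^3 + y*z^2 - 3*y
tr(a^-1 b^-2 a^-1 b) = tr(b^-2 a^-1 b) tr(a) - tr(b^-2 a^-1 b a)  (eliminate a^-1) = x*y^2*z - x^2*y - y^3 - y*z^2 + x*z + 3*y
so tr(b^-1 a^-1 b^-1 a^-1 b^-1) = tr(a^-1 b^-2 a^-1) tr(b) - tr(a^-1 b^-2 a^-1 b)  (eliminate b^-1) = y*z^2 - x*z - y
reduce: tr(b^-1 a^-1 b^-1 a^-1 b^-2) = tr(b^-1 a^-1 b^-1 a^-1 b^-1) tr(b) - tr(b^-1 a^-1 b^-1 a^-1)  (eliminate b^-1) = y^2*z^2 - x*y*z - y^2 - z^2 + 2

y^2*z^2 - x*y*z - y^2 - z^2 + 2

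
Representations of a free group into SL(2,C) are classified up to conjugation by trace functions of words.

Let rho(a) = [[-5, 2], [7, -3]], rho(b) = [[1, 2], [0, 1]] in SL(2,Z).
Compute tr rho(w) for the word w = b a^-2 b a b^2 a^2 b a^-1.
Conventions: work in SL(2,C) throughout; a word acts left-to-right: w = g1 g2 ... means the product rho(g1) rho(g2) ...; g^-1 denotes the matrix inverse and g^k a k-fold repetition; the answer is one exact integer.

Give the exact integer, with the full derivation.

5483690

rho(b) = [[1, 2], [0, 1]]
... * rho(a^-1) = [[-3, -2], [-7, -5]]  ->  [[-17, -12], [-7, -5]]
... * rho(a^-1) = [[-3, -2], [-7, -5]]  ->  [[135, 94], [56, 39]]
... * rho(b) = [[1, 2], [0, 1]]  ->  [[135, 364], [56, 151]]
... * rho(a) = [[-5, 2], [7, -3]]  ->  [[1873, -822], [777, -341]]
... * rho(b) = [[1, 2], [0, 1]]  ->  [[1873, 2924], [777, 1213]]
... * rho(b) = [[1, 2], [0, 1]]  ->  [[1873, 6670], [777, 2767]]
... * rho(a) = [[-5, 2], [7, -3]]  ->  [[37325, -16264], [15484, -6747]]
... * rho(a) = [[-5, 2], [7, -3]]  ->  [[-300473, 123442], [-124649, 51209]]
... * rho(b) = [[1, 2], [0, 1]]  ->  [[-300473, -477504], [-124649, -198089]]
... * rho(a^-1) = [[-3, -2], [-7, -5]]  ->  [[4243947, 2988466], [1760570, 1239743]]
tr = 4243947 + 1239743 = 5483690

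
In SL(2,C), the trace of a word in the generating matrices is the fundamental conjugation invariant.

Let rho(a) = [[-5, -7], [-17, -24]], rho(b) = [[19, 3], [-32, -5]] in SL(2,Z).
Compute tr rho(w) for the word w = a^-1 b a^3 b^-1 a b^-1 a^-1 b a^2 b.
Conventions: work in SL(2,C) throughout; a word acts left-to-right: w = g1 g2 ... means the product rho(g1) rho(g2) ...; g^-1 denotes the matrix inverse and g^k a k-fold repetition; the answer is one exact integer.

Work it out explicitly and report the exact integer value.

rho(a^-1) = [[-24, 7], [17, -5]]
... * rho(b) = [[19, 3], [-32, -5]]  ->  [[-680, -107], [483, 76]]
... * rho(a) = [[-5, -7], [-17, -24]]  ->  [[5219, 7328], [-3707, -5205]]
... * rho(a) = [[-5, -7], [-17, -24]]  ->  [[-150671, -212405], [107020, 150869]]
... * rho(a) = [[-5, -7], [-17, -24]]  ->  [[4364240, 6152417], [-3099873, -4369996]]
... * rho(b^-1) = [[-5, -3], [32, 19]]  ->  [[175056144, 103803203], [-124340507, -73730305]]
... * rho(a) = [[-5, -7], [-17, -24]]  ->  [[-2639935171, -3716669880], [1875117720, 2639910869]]
... * rho(b^-1) = [[-5, -3], [32, 19]]  ->  [[-105733760305, -62696922207], [75101559208, 44532953351]]
... * rho(a^-1) = [[-24, 7], [17, -5]]  ->  [[1471762569801, -426651711100], [-1045377214025, 303046147701]]
... * rho(b) = [[19, 3], [-32, -5]]  ->  [[41616343581419, 6548546264903], [-29559643792907, -4651362380580]]
... * rho(a) = [[-5, -7], [-17, -24]]  ->  [[-319407004410446, -448479515427605], [226871379434395, 318550203684269]]
... * rho(a) = [[-5, -7], [-17, -24]]  ->  [[9221186784321515, 12999357401135642], [-6549710359804548, -9233304544463221]]
... * rho(b) = [[19, 3], [-32, -5]]  ->  [[-240776887934231759, -37333226652713665], [171021248586536660, 26517391642902461]]
tr = -240776887934231759 + 26517391642902461 = -214259496291329298

-214259496291329298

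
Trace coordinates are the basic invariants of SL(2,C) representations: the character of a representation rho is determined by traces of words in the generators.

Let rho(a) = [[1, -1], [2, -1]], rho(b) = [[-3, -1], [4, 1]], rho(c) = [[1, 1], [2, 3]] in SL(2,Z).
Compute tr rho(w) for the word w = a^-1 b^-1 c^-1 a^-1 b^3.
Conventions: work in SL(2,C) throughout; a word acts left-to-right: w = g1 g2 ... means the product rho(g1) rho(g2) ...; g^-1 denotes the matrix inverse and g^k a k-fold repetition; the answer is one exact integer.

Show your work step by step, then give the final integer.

-160

rho(a^-1) = [[-1, 1], [-2, 1]]
... * rho(b^-1) = [[1, 1], [-4, -3]]  ->  [[-5, -4], [-6, -5]]
... * rho(c^-1) = [[3, -1], [-2, 1]]  ->  [[-7, 1], [-8, 1]]
... * rho(a^-1) = [[-1, 1], [-2, 1]]  ->  [[5, -6], [6, -7]]
... * rho(b) = [[-3, -1], [4, 1]]  ->  [[-39, -11], [-46, -13]]
... * rho(b) = [[-3, -1], [4, 1]]  ->  [[73, 28], [86, 33]]
... * rho(b) = [[-3, -1], [4, 1]]  ->  [[-107, -45], [-126, -53]]
tr = -107 + -53 = -160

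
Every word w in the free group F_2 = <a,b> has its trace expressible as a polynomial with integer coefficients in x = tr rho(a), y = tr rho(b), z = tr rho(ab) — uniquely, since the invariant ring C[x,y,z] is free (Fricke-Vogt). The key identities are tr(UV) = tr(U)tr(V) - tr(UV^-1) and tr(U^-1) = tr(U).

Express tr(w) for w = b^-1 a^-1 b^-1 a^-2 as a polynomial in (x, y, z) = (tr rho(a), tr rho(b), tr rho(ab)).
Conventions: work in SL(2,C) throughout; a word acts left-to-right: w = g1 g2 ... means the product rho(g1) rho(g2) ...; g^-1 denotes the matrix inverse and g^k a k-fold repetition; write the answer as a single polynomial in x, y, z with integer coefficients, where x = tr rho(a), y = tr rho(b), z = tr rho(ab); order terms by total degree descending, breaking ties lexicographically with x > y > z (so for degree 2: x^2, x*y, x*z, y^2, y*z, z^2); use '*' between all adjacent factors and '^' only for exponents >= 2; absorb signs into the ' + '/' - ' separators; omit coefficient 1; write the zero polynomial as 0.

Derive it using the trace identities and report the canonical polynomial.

use: tr(a^-1) = tr(a) = x
use: tr(a^-2) = tr(a^-1) * tr(a) - tr(1)   [inverse elimination on a] = x^2 - 2
tr(a^-1 b) = tr(b) * tr(a) - tr(b a)   [inverse elimination on a] = x*y - z
tr(a^-2 b) = tr(a^-1 b) * tr(a) - tr(a^-1 b a)   [inverse elimination on a] = x^2*y - x*z - y
use: tr(a^-2 b^-1) = tr(a^-2) * tr(b) - tr(a^-2 b)   [inverse elimination on b] = x*z - y
apply: tr(b^-1 a^-2 b^-1) = tr(a^-2 b^-1) * tr(b) - tr(a^-2)   [inverse elimination on b] = x*y*z - x^2 - y^2 + 2
tr(b^-1 a b^-1) = tr(b^-1 a) * tr(b) - tr(b^-1 a b)   [inverse elimination on b] = x*y^2 - y*z - x
apply: tr(a b a b) = tr(b a) * tr(b a) - tr(1)   [split at a repeated b] = z^2 - 2
tr(a b^-1 a b) = tr(a b a) * tr(b) - tr(a b a b)   [inverse elimination on b] = x*y*z - y^2 - z^2 + 2
tr(b^-1 a b^-1 a) = tr(a b^-1 a) * tr(b) - tr(a b^-1 a b)   [inverse elimination on b] = x^2*y^2 - 2*x*y*z + z^2 - 2
tr(b^-1 a b^-1 a^-1) = tr(b^-1 a b^-1) * tr(a) - tr(b^-1 a b^-1 a)   [inverse elimination on a] = x*y*z - x^2 - z^2 + 2
use: tr(b^-1 a^-2 b^-1 a) = tr(b^-1 a b^-1 a^-1) * tr(a) - tr(b^-1 a b^-1)   [inverse elimination on a] = x^2*y*z - x^3 - x*y^2 - x*z^2 + y*z + 3*x
use: tr(b^-1 a^-1 b^-1 a^-2) = tr(b^-1 a^-2 b^-1) * tr(a) - tr(b^-1 a^-2 b^-1 a)   [inverse elimination on a] = x*z^2 - y*z - x

x*z^2 - y*z - x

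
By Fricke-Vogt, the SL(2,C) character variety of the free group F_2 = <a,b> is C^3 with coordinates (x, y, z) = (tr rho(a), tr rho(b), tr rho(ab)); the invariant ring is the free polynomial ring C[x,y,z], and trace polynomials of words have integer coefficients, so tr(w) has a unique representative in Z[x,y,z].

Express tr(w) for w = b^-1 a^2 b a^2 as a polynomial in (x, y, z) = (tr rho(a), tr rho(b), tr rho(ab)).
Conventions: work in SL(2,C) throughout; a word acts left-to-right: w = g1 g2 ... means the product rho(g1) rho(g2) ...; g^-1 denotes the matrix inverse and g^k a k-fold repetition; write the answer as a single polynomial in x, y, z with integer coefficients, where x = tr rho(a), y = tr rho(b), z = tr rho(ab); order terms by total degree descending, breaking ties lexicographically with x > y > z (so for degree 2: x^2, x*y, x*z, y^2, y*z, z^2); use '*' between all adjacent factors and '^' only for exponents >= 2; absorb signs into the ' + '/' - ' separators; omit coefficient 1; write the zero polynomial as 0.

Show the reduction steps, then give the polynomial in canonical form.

use: trace(a b a) = trace(a) * trace(b a) - trace(b)  (reduce the a square) = x*z - y
trace(a^2 b a) = trace(a) * trace(a b a) - trace(a b)  (reduce the a square) = x^2*z - x*y - z
apply: trace(a^2 b a^2) = trace(a) * trace(a^2 b a) - trace(a^2 b)  (reduce the a square) = x^3*z - x^2*y - 2*x*z + y
trace(b a b a) = trace(a b) * trace(a b) - trace(1)  (split on a) = z^2 - 2
trace(b a b) = trace(b) * trace(a b) - trace(a)  (reduce the b square) = y*z - x
trace(b a^2 b a) = trace(a) * trace(b a b a) - trace(b a b)  (reduce the a square) = x*z^2 - y*z - x
apply: trace(b^2) = trace(b) * trace(b) - trace(1)  (reduce the b square) = y^2 - 2
trace(b a^2 b) = trace(a) * trace(b^2 a) - trace(b^2)  (reduce the a square) = x*y*z - x^2 - y^2 + 2
trace(a^2 b a^2 b) = trace(a) * trace(b a^2 b a) - trace(b a^2 b)  (reduce the a square) = x^2*z^2 - 2*x*y*z + y^2 - 2
apply: trace(b^-1 a^2 b a^2) = trace(a^2 b a^2) * trace(b) - trace(a^2 b a^2 b)  (eliminate b^-1) = x^3*y*z - x^2*y^2 - x^2*z^2 + 2

x^3*y*z - x^2*y^2 - x^2*z^2 + 2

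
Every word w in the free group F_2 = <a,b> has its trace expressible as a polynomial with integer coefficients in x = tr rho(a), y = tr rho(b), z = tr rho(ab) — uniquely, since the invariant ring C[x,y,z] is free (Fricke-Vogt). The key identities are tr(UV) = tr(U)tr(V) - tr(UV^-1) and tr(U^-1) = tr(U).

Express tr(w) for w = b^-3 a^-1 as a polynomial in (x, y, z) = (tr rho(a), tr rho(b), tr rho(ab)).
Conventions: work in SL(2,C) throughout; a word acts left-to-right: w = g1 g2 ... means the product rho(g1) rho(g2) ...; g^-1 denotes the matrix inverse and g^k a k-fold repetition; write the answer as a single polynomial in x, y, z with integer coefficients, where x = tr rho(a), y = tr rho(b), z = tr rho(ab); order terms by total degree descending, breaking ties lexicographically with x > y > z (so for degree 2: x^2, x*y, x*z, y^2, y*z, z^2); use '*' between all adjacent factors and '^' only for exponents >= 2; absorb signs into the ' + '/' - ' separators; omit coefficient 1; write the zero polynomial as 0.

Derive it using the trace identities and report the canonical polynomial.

y^2*z - x*y - z

trace(a^-1) = trace(a) = x
trace(a^-1 b) = trace(b) trace(a) - trace(b a) = x*y - z
trace(a^-1 b^-1) = trace(a^-1) trace(b) - trace(a^-1 b) = z
trace(b^-1 a^-1 b^-1) = trace(a^-1 b^-1) trace(b) - trace(a^-1) = y*z - x
trace(b^-3 a^-1) = trace(b^-1 a^-1 b^-1) trace(b) - trace(b^-1 a^-1) = y^2*z - x*y - z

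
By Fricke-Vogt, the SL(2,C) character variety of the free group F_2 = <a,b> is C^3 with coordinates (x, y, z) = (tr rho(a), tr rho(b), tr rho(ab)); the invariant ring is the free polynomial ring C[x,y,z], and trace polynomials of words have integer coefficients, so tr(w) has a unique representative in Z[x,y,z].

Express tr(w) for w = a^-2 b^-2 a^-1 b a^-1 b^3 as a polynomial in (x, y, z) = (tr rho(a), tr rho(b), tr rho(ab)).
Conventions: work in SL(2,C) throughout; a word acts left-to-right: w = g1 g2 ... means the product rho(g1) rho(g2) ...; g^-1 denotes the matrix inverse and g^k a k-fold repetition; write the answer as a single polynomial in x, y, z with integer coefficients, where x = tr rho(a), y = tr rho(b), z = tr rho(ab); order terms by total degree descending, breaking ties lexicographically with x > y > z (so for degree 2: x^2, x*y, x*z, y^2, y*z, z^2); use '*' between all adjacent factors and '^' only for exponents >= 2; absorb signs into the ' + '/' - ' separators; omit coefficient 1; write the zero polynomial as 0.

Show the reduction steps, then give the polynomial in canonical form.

trace(b^2) = trace(b) trace(b) - trace(1) = y^2 - 2
trace(b^2 a) = trace(b) trace(a b) - trace(a) = y*z - x
trace(b a^-1 b) = trace(b^2) trace(a) - trace(b^2 a) = x*y^2 - y*z - x
trace(b a b a) = trace(b a) trace(b a) - trace(1)   [split at repeated b] = z^2 - 2
trace(b a^-1 b a) = trace(b a b) trace(a) - trace(b a b a) = x*y*z - x^2 - z^2 + 2
trace(a^-1 b a^-1 b) = trace(b a^-1 b) trace(a) - trace(b a^-1 b a) = x^2*y^2 - 2*x*y*z + z^2 - 2
trace(b^3 a) = trace(b) trace(b a b) - trace(b a) = y^2*z - x*y - z
trace(b a^2 b) = trace(a) trace(b^2 a) - trace(b^2) = x*y*z - x^2 - y^2 + 2
trace(b a^2) = trace(a) trace(b a) - trace(b) = x*z - y
trace(a^2 b^3) = trace(b) trace(b a^2 b) - trace(b a^2) = x*y^2*z - x^2*y - y^3 - x*z + 3*y
trace(a b^4 a) = trace(b) trace(a^2 b^3) - trace(a^2 b^2) = x*y^3*z - x^2*y^2 - y^4 - 2*x*y*z + x^2 + 4*y^2 - 2
trace(b a b a b) = trace(b) trace(a b a b) - trace(a b a) = y*z^2 - x*z - y
trace(b^2 a b a b) = trace(b) trace(b a b a b) - trace(b a b a) = y^2*z^2 - x*y*z - y^2 - z^2 + 2
trace(a b^4 a b) = trace(b) trace(b^2 a b a b) - trace(b^2 a b a) = y^3*z^2 - x*y^2*z - y^3 - 2*y*z^2 + x*z + 3*y
trace(b^4 a b^-1 a) = trace(a b^4 a) trace(b) - trace(a b^4 a b) = x*y^4*z - x^2*y^3 - y^5 - y^3*z^2 - x*y^2*z + x^2*y + 5*y^3 + 2*y*z^2 - x*z - 5*y
trace(b^3 a b^-1 a^-1 b) = trace(b^4 a b^-1) trace(a) - trace(b^4 a b^-1 a) = -x*y^4*z + x^2*y^3 + y^5 + y^3*z^2 + 2*x*y^2*z - 2*x^2*y - 5*y^3 - 2*y*z^2 + 5*y
trace(b a b^3) = trace(b) trace(b^2 a b) - trace(b^2 a) = y^3*z - x*y^2 - 2*y*z + x
trace(a b a b^3 a) = trace(a) trace(b a b^3 a) - trace(b a b^3) = x*y^2*z^2 - x^2*y*z - y^3*z - x*z^2 + 2*y*z + x
trace(a b a b a b) = trace(a b) trace(a b a b) - trace(a^-1 b^-1)   [split at repeated a] = z^3 - 3*z
trace(a b a b a) = trace(a) trace(b a b a) - trace(b a b) = x*z^2 - y*z - x
trace(a b a b a b^2) = trace(b) trace(a b a b a b) - trace(a b a b a) = y*z^3 - x*z^2 - 2*y*z + x
trace(a b a b^3 a b) = trace(b) trace(a b a b a b^2) - trace(a b a b a b) = y^2*z^3 - x*y*z^2 - 2*y^2*z - z^3 + x*y + 3*z
trace(b a b^3 a b^-1 a) = trace(a b a b^3 a) trace(b) - trace(a b a b^3 a b) = x*y^3*z^2 - x^2*y^2*z - y^4*z - y^2*z^3 + 4*y^2*z + z^3 - 3*z
trace(b^3 a b^-1 a^-1 b a) = trace(b a b^3 a b^-1) trace(a) - trace(b a b^3 a b^-1 a) = -x*y^3*z^2 + 2*x^2*y^2*z + y^4*z + y^2*z^3 - x^3*y - x*y^3 - x^2*z - 4*y^2*z - z^3 + 3*x*y + 3*z
trace(b^-1 a^-1 b a^-1 b^3 a) = trace(b^3 a b^-1 a^-1 b) trace(a) - trace(b^3 a b^-1 a^-1 b a) = -x^2*y^4*z + x^3*y^3 + x*y^5 + 2*x*y^3*z^2 - y^4*z - y^2*z^3 - x^3*y - 4*x*y^3 - 2*x*y*z^2 + x^2*z + 4*y^2*z + z^3 + 2*x*y - 3*z
trace(b^3) = trace(b) trace(b^2) - trace(b) = y^3 - 3*y
trace(b^4) = trace(b) trace(b^3) - trace(b^2) = y^4 - 4*y^2 + 2
trace(b a^-1 b^3) = trace(b^4) trace(a) - trace(b^4 a) = x*y^4 - y^3*z - 3*x*y^2 + 2*y*z + x
trace(b^-2 a^-1 b a^-1 b^3 a) = trace(b^-1 a^-1 b a^-1 b^3 a) trace(b) - trace(b^-1 a^-1 b a^-1 b^3 a b) = -x^2*y^5*z + x^3*y^4 + x*y^6 + 2*x*y^4*z^2 - y^5*z - y^3*z^3 - x^3*y^2 - 5*x*y^4 - 2*x*y^2*z^2 + x^2*y*z + 5*y^3*z + y*z^3 + 5*x*y^2 - 5*y*z - x
trace(a^-1 b^-2 a^-1 b a^-1 b^3) = trace(b^-2 a^-1 b a^-1 b^3) trace(a) - trace(b^-2 a^-1 b a^-1 b^3 a) = x^2*y^5*z - x^3*y^4 - x*y^6 - 2*x*y^4*z^2 + y^5*z + y^3*z^3 + 2*x^3*y^2 + 5*x*y^4 + 2*x*y^2*z^2 - 3*x^2*y*z - 5*y^3*z - y*z^3 - 5*x*y^2 + x*z^2 + 5*y*z - x
trace(a^-2 b^-2 a^-1 b a^-1 b^3) = trace(a^-1 b^-2 a^-1 b a^-1 b^3) trace(a) - trace(a^-1 b^-2 a^-1 b a^-1 b^3 a) = x^3*y^5*z - x^4*y^4 - x^2*y^6 - 2*x^2*y^4*z^2 + x*y^5*z + x*y^3*z^3 + 2*x^4*y^2 + 5*x^2*y^4 + 2*x^2*y^2*z^2 - 3*x^3*y*z - 5*x*y^3*z - x*y*z^3 - 6*x^2*y^2 + x^2*z^2 + 7*x*y*z - x^2 - z^2 + 2

x^3*y^5*z - x^4*y^4 - x^2*y^6 - 2*x^2*y^4*z^2 + x*y^5*z + x*y^3*z^3 + 2*x^4*y^2 + 5*x^2*y^4 + 2*x^2*y^2*z^2 - 3*x^3*y*z - 5*x*y^3*z - x*y*z^3 - 6*x^2*y^2 + x^2*z^2 + 7*x*y*z - x^2 - z^2 + 2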